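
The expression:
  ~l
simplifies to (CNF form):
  ~l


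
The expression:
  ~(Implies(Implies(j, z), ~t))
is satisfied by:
  {t: True, z: True, j: False}
  {t: True, z: False, j: False}
  {t: True, j: True, z: True}


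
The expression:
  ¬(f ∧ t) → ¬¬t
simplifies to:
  t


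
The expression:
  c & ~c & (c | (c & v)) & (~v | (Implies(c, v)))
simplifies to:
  False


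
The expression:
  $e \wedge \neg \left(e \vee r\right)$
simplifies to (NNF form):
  $\text{False}$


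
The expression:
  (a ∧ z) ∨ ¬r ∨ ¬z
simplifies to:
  a ∨ ¬r ∨ ¬z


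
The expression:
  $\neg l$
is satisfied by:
  {l: False}


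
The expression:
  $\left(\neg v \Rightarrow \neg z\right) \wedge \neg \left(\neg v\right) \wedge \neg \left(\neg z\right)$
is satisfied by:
  {z: True, v: True}


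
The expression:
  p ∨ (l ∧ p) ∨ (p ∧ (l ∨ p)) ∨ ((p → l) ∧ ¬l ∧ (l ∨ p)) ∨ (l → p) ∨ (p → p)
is always true.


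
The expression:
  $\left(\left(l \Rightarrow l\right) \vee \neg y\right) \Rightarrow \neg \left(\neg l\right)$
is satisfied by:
  {l: True}


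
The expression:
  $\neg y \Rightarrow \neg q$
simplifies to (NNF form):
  $y \vee \neg q$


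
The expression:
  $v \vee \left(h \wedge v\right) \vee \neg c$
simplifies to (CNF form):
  $v \vee \neg c$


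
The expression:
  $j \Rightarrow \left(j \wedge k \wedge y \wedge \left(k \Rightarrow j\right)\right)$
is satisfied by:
  {y: True, k: True, j: False}
  {y: True, k: False, j: False}
  {k: True, y: False, j: False}
  {y: False, k: False, j: False}
  {j: True, y: True, k: True}


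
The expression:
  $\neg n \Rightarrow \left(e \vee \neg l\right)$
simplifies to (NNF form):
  $e \vee n \vee \neg l$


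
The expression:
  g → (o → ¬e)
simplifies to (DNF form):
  ¬e ∨ ¬g ∨ ¬o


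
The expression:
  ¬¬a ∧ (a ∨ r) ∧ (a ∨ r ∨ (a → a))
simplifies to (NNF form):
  a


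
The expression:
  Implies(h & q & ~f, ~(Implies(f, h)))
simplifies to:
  f | ~h | ~q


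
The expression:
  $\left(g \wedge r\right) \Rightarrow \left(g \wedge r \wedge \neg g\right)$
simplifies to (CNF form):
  $\neg g \vee \neg r$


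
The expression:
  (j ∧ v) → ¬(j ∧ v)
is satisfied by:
  {v: False, j: False}
  {j: True, v: False}
  {v: True, j: False}


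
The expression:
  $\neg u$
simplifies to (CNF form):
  $\neg u$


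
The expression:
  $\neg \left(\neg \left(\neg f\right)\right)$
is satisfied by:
  {f: False}


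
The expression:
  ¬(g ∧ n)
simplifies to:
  ¬g ∨ ¬n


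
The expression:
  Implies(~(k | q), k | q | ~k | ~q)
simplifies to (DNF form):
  True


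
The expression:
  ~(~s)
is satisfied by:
  {s: True}


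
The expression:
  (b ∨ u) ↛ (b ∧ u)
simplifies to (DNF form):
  (b ∧ ¬u) ∨ (u ∧ ¬b)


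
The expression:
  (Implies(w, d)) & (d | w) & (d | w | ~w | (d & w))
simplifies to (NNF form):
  d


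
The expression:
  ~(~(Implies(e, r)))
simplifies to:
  r | ~e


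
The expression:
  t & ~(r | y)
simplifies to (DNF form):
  t & ~r & ~y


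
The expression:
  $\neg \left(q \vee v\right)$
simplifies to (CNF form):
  $\neg q \wedge \neg v$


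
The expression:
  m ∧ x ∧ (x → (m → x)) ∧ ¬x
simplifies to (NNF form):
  False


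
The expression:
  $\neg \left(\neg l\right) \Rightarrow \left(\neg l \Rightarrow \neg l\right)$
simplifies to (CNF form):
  $\text{True}$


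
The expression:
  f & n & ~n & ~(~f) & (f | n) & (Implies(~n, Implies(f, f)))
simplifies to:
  False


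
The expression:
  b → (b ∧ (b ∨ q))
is always true.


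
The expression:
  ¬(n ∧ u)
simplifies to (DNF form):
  ¬n ∨ ¬u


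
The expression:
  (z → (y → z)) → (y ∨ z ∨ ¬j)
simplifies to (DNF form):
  y ∨ z ∨ ¬j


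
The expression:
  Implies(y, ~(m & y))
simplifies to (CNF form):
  ~m | ~y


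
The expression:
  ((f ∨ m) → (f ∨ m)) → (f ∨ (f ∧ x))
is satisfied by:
  {f: True}


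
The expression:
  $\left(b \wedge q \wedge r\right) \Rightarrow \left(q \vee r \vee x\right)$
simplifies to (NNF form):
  $\text{True}$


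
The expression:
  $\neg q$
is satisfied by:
  {q: False}


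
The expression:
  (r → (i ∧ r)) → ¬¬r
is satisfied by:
  {r: True}


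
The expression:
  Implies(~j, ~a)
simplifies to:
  j | ~a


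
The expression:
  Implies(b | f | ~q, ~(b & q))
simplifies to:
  ~b | ~q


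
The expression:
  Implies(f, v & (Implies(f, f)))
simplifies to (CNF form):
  v | ~f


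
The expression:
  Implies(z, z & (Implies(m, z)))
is always true.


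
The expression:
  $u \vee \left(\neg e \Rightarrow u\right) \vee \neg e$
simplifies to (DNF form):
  $\text{True}$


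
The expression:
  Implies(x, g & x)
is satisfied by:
  {g: True, x: False}
  {x: False, g: False}
  {x: True, g: True}


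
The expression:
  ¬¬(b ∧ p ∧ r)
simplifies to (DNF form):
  b ∧ p ∧ r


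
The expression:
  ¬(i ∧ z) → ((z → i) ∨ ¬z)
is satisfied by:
  {i: True, z: False}
  {z: False, i: False}
  {z: True, i: True}


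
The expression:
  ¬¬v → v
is always true.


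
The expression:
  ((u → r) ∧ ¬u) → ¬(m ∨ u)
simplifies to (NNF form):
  u ∨ ¬m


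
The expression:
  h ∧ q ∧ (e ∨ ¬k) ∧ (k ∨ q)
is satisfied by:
  {h: True, q: True, e: True, k: False}
  {h: True, q: True, k: False, e: False}
  {h: True, q: True, e: True, k: True}


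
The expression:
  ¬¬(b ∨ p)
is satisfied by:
  {b: True, p: True}
  {b: True, p: False}
  {p: True, b: False}


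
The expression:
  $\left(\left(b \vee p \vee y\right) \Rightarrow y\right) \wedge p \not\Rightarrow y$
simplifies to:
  $\text{False}$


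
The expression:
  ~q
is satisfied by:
  {q: False}


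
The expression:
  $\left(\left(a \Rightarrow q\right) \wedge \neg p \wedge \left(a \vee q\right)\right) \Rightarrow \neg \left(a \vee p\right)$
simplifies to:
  $p \vee \neg a \vee \neg q$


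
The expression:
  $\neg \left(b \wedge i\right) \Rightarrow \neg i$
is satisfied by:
  {b: True, i: False}
  {i: False, b: False}
  {i: True, b: True}


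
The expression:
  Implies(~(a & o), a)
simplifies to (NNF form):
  a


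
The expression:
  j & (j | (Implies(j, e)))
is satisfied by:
  {j: True}


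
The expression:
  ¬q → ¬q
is always true.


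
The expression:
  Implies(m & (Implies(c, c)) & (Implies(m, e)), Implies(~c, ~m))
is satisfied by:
  {c: True, m: False, e: False}
  {m: False, e: False, c: False}
  {e: True, c: True, m: False}
  {e: True, m: False, c: False}
  {c: True, m: True, e: False}
  {m: True, c: False, e: False}
  {e: True, m: True, c: True}


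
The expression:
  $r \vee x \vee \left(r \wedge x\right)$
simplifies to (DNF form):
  $r \vee x$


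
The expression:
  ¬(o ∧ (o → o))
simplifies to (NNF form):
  ¬o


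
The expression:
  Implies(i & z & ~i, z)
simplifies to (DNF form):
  True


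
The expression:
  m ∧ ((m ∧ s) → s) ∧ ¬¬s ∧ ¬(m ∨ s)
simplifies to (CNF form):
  False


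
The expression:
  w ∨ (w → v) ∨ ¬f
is always true.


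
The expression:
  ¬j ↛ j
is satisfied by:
  {j: False}


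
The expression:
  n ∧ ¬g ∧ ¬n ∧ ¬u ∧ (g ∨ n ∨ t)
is never true.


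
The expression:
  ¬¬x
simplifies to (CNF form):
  x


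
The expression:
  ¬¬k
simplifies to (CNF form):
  k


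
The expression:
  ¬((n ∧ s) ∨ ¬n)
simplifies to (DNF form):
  n ∧ ¬s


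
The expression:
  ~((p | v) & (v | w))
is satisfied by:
  {p: False, v: False, w: False}
  {w: True, p: False, v: False}
  {p: True, w: False, v: False}


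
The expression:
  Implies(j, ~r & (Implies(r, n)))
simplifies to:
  ~j | ~r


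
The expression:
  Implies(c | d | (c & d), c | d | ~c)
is always true.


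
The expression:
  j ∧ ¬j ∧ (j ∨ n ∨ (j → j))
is never true.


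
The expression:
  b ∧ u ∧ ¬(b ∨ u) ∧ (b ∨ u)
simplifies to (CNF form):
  False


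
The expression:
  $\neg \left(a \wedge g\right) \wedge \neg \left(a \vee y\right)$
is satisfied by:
  {y: False, a: False}


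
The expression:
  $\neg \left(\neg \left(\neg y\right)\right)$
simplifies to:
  $\neg y$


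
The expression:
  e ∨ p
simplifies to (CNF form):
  e ∨ p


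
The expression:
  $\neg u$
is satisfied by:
  {u: False}


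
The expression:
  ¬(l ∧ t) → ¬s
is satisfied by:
  {t: True, l: True, s: False}
  {t: True, l: False, s: False}
  {l: True, t: False, s: False}
  {t: False, l: False, s: False}
  {t: True, s: True, l: True}


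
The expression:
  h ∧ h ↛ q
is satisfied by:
  {h: True, q: False}


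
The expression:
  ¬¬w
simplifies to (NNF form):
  w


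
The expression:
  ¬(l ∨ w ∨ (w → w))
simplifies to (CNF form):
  False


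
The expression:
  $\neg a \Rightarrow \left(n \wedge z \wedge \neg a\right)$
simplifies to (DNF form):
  $a \vee \left(n \wedge z\right)$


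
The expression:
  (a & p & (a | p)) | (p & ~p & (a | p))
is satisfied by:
  {a: True, p: True}


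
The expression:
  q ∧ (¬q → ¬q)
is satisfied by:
  {q: True}


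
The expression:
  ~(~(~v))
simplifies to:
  ~v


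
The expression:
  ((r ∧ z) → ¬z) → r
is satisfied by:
  {r: True}


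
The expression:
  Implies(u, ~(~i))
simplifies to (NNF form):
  i | ~u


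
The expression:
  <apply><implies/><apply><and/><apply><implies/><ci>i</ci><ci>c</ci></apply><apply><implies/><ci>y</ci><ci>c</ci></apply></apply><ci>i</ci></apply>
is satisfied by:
  {i: True, y: True, c: False}
  {i: True, c: False, y: False}
  {i: True, y: True, c: True}
  {i: True, c: True, y: False}
  {y: True, c: False, i: False}


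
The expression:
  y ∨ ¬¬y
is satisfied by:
  {y: True}


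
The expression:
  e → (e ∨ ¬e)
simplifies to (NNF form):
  True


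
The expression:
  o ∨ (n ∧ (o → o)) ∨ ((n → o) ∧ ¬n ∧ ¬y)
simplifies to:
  n ∨ o ∨ ¬y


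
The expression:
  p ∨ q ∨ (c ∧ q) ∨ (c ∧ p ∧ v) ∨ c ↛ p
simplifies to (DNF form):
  c ∨ p ∨ q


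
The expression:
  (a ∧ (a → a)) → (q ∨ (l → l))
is always true.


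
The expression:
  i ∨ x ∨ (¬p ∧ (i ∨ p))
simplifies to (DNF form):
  i ∨ x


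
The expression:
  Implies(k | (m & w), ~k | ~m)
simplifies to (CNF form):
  ~k | ~m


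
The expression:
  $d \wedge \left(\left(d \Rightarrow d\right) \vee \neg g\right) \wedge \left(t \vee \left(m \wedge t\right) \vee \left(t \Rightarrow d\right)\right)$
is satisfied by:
  {d: True}


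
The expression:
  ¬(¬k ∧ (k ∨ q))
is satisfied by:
  {k: True, q: False}
  {q: False, k: False}
  {q: True, k: True}


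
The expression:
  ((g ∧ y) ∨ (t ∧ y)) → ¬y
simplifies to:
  (¬g ∧ ¬t) ∨ ¬y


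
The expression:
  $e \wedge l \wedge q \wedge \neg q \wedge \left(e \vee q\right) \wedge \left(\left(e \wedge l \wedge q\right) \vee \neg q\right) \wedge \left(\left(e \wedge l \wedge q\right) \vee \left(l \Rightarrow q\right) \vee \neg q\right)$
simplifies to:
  $\text{False}$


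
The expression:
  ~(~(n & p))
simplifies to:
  n & p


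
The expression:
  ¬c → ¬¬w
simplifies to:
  c ∨ w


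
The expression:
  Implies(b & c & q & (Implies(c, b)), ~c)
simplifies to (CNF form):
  ~b | ~c | ~q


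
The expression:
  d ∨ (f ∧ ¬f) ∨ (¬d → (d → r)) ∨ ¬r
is always true.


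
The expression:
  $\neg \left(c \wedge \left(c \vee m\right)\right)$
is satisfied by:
  {c: False}


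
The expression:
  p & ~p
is never true.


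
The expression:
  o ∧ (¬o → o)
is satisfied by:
  {o: True}


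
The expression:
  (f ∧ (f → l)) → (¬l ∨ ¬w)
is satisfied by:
  {l: False, w: False, f: False}
  {f: True, l: False, w: False}
  {w: True, l: False, f: False}
  {f: True, w: True, l: False}
  {l: True, f: False, w: False}
  {f: True, l: True, w: False}
  {w: True, l: True, f: False}


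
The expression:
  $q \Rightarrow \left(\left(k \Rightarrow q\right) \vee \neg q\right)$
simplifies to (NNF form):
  $\text{True}$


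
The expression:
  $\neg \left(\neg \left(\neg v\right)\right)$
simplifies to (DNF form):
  $\neg v$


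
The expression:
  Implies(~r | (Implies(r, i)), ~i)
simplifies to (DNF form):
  ~i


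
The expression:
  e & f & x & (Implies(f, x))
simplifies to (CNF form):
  e & f & x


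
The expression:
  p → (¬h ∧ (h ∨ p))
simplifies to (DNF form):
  ¬h ∨ ¬p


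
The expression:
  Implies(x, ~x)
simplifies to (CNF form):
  ~x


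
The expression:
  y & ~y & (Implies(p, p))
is never true.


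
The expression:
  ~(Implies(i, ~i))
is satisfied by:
  {i: True}


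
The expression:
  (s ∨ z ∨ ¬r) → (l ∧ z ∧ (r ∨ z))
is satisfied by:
  {z: True, l: True, r: True, s: False}
  {z: True, l: True, r: False, s: False}
  {z: True, s: True, l: True, r: True}
  {z: True, s: True, l: True, r: False}
  {l: True, r: True, s: False, z: False}
  {r: True, s: False, l: False, z: False}


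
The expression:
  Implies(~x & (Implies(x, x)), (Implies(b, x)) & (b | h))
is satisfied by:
  {x: True, h: True, b: False}
  {x: True, b: False, h: False}
  {x: True, h: True, b: True}
  {x: True, b: True, h: False}
  {h: True, b: False, x: False}


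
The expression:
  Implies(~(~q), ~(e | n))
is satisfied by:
  {e: False, q: False, n: False}
  {n: True, e: False, q: False}
  {e: True, n: False, q: False}
  {n: True, e: True, q: False}
  {q: True, n: False, e: False}


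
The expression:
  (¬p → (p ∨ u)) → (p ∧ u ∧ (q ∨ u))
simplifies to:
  (p ∧ u) ∨ (¬p ∧ ¬u)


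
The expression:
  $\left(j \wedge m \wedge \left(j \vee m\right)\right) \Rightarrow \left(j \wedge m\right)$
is always true.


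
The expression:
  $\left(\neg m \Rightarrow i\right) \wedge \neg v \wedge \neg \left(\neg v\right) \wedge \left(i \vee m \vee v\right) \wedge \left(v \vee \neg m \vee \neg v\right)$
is never true.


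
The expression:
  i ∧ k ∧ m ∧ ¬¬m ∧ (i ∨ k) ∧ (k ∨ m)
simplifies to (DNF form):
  i ∧ k ∧ m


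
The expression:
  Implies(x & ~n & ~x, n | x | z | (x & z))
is always true.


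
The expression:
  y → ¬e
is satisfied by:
  {e: False, y: False}
  {y: True, e: False}
  {e: True, y: False}


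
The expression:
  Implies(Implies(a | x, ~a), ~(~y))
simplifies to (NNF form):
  a | y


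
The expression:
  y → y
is always true.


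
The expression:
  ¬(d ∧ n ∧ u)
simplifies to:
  ¬d ∨ ¬n ∨ ¬u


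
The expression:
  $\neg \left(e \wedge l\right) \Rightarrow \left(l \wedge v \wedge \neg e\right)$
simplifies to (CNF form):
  $l \wedge \left(e \vee v\right)$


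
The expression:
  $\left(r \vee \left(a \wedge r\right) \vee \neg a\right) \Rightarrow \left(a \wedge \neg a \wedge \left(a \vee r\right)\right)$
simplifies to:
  $a \wedge \neg r$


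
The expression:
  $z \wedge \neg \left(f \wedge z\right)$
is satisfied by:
  {z: True, f: False}


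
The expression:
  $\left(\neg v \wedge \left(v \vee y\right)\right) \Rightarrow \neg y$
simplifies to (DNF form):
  $v \vee \neg y$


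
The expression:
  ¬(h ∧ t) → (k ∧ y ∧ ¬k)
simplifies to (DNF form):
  h ∧ t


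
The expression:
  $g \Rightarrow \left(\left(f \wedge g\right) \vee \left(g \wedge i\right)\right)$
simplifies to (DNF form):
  $f \vee i \vee \neg g$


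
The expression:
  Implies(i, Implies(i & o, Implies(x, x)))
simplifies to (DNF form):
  True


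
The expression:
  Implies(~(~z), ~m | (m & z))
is always true.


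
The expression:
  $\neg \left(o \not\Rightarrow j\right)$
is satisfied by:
  {j: True, o: False}
  {o: False, j: False}
  {o: True, j: True}


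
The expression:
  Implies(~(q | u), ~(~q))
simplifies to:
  q | u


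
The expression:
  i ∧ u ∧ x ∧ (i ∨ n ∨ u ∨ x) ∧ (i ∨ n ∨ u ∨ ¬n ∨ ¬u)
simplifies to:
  i ∧ u ∧ x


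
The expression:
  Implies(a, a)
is always true.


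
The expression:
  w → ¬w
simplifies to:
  ¬w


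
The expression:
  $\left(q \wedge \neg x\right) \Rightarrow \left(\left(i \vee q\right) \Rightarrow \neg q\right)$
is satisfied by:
  {x: True, q: False}
  {q: False, x: False}
  {q: True, x: True}


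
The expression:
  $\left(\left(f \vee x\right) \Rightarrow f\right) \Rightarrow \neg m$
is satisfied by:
  {x: True, f: False, m: False}
  {f: False, m: False, x: False}
  {x: True, f: True, m: False}
  {f: True, x: False, m: False}
  {m: True, x: True, f: False}


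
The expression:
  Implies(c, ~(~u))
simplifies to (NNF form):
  u | ~c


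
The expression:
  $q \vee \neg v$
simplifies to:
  $q \vee \neg v$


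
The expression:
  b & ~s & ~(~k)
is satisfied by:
  {b: True, k: True, s: False}


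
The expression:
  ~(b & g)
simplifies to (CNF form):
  ~b | ~g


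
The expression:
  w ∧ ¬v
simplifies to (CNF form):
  w ∧ ¬v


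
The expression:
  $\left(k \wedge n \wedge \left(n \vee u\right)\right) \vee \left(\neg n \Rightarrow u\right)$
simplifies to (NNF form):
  $n \vee u$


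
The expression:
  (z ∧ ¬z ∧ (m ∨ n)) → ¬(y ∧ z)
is always true.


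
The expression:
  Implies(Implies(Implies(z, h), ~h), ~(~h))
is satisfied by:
  {h: True}


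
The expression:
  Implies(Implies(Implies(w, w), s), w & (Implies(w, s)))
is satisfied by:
  {w: True, s: False}
  {s: False, w: False}
  {s: True, w: True}


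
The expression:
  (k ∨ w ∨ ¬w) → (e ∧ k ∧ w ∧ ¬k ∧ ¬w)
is never true.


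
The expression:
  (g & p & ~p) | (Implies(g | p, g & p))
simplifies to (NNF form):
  (g & p) | (~g & ~p)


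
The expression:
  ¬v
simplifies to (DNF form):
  ¬v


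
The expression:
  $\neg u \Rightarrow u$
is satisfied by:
  {u: True}


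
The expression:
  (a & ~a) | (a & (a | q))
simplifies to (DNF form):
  a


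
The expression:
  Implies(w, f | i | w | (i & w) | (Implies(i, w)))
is always true.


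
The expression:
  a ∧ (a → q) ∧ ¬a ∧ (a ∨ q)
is never true.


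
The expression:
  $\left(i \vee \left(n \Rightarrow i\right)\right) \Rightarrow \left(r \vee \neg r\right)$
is always true.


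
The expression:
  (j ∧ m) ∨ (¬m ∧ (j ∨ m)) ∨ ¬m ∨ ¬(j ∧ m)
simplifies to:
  True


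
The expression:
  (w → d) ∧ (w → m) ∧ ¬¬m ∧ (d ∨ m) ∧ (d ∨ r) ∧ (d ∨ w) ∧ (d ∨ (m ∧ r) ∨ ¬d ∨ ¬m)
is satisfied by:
  {m: True, d: True}


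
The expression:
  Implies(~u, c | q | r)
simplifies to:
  c | q | r | u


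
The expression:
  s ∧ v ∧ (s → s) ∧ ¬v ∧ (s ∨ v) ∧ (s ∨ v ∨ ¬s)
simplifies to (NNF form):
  False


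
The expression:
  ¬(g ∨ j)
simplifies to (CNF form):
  ¬g ∧ ¬j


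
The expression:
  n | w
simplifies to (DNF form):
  n | w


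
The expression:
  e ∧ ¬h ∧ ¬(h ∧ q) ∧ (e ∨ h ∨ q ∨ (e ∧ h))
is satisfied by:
  {e: True, h: False}


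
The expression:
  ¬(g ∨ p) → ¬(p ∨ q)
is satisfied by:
  {p: True, g: True, q: False}
  {p: True, g: False, q: False}
  {g: True, p: False, q: False}
  {p: False, g: False, q: False}
  {q: True, p: True, g: True}
  {q: True, p: True, g: False}
  {q: True, g: True, p: False}


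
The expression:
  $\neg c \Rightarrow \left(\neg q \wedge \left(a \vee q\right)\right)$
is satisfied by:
  {a: True, c: True, q: False}
  {c: True, q: False, a: False}
  {a: True, c: True, q: True}
  {c: True, q: True, a: False}
  {a: True, q: False, c: False}


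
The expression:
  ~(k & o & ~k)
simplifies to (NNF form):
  True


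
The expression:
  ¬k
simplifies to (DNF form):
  ¬k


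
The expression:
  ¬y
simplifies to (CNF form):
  ¬y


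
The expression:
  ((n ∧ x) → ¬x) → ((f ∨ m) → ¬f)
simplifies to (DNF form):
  (n ∧ x) ∨ ¬f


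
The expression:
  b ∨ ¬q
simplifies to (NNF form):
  b ∨ ¬q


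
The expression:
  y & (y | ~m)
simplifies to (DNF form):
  y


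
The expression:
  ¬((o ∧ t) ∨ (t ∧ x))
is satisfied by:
  {o: False, t: False, x: False}
  {x: True, o: False, t: False}
  {o: True, x: False, t: False}
  {x: True, o: True, t: False}
  {t: True, x: False, o: False}


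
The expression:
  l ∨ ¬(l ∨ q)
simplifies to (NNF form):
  l ∨ ¬q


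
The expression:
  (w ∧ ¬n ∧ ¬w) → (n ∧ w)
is always true.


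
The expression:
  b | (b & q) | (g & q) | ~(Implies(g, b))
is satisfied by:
  {b: True, g: True}
  {b: True, g: False}
  {g: True, b: False}


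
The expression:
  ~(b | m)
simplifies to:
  ~b & ~m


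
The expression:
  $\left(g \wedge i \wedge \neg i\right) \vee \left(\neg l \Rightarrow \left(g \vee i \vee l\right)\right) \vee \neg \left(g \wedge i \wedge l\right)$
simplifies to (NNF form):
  $\text{True}$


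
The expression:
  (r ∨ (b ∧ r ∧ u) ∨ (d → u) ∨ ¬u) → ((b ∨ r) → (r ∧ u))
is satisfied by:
  {u: True, b: False, r: False}
  {u: False, b: False, r: False}
  {r: True, u: True, b: False}
  {b: True, r: True, u: True}


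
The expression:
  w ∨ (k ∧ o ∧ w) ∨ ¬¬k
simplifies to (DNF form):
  k ∨ w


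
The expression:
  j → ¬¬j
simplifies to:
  True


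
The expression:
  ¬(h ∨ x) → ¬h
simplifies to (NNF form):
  True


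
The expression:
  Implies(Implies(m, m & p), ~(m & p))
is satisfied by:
  {p: False, m: False}
  {m: True, p: False}
  {p: True, m: False}


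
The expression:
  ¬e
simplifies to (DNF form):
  ¬e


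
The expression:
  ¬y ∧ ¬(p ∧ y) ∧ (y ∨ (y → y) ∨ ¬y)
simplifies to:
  ¬y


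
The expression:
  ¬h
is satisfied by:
  {h: False}


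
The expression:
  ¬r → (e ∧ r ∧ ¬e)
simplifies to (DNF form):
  r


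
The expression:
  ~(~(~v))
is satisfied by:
  {v: False}


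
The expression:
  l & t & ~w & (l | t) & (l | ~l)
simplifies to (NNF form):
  l & t & ~w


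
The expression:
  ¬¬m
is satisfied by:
  {m: True}


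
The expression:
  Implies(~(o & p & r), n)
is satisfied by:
  {n: True, p: True, o: True, r: True}
  {n: True, p: True, o: True, r: False}
  {n: True, p: True, r: True, o: False}
  {n: True, p: True, r: False, o: False}
  {n: True, o: True, r: True, p: False}
  {n: True, o: True, r: False, p: False}
  {n: True, o: False, r: True, p: False}
  {n: True, o: False, r: False, p: False}
  {p: True, o: True, r: True, n: False}


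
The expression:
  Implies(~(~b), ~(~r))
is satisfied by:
  {r: True, b: False}
  {b: False, r: False}
  {b: True, r: True}


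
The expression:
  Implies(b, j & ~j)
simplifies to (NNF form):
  ~b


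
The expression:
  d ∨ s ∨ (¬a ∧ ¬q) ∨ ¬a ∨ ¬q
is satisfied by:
  {d: True, s: True, q: False, a: False}
  {d: True, s: False, q: False, a: False}
  {s: True, d: False, q: False, a: False}
  {d: False, s: False, q: False, a: False}
  {a: True, d: True, s: True, q: False}
  {a: True, d: True, s: False, q: False}
  {a: True, s: True, d: False, q: False}
  {a: True, s: False, d: False, q: False}
  {d: True, q: True, s: True, a: False}
  {d: True, q: True, s: False, a: False}
  {q: True, s: True, d: False, a: False}
  {q: True, d: False, s: False, a: False}
  {a: True, q: True, d: True, s: True}
  {a: True, q: True, d: True, s: False}
  {a: True, q: True, s: True, d: False}


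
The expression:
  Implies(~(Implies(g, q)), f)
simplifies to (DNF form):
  f | q | ~g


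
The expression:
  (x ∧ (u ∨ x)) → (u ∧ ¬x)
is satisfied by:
  {x: False}


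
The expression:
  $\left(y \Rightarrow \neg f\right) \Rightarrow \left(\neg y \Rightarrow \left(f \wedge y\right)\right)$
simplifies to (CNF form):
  $y$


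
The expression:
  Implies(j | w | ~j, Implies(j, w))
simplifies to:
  w | ~j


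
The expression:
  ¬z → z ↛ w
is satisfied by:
  {z: True}


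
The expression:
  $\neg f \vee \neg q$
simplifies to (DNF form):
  $\neg f \vee \neg q$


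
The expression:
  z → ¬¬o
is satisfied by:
  {o: True, z: False}
  {z: False, o: False}
  {z: True, o: True}


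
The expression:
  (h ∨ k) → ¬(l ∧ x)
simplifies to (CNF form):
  (¬h ∨ ¬l ∨ ¬x) ∧ (¬k ∨ ¬l ∨ ¬x)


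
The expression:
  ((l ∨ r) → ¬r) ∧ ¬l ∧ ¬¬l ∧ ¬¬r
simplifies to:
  False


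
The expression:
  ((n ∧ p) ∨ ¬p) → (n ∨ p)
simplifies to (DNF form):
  n ∨ p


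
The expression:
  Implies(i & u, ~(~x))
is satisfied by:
  {x: True, u: False, i: False}
  {u: False, i: False, x: False}
  {x: True, i: True, u: False}
  {i: True, u: False, x: False}
  {x: True, u: True, i: False}
  {u: True, x: False, i: False}
  {x: True, i: True, u: True}


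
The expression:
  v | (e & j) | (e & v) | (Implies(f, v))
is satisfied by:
  {v: True, e: True, j: True, f: False}
  {v: True, e: True, j: False, f: False}
  {v: True, j: True, e: False, f: False}
  {v: True, j: False, e: False, f: False}
  {e: True, j: True, v: False, f: False}
  {e: True, j: False, v: False, f: False}
  {j: True, v: False, e: False, f: False}
  {j: False, v: False, e: False, f: False}
  {f: True, v: True, e: True, j: True}
  {f: True, v: True, e: True, j: False}
  {f: True, v: True, j: True, e: False}
  {f: True, v: True, j: False, e: False}
  {f: True, e: True, j: True, v: False}


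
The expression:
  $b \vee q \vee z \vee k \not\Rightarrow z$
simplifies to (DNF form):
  $b \vee k \vee q \vee z$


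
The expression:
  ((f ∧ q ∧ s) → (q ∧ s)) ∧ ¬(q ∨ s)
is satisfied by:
  {q: False, s: False}


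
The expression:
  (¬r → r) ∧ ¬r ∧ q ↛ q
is never true.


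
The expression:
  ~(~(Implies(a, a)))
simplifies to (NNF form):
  True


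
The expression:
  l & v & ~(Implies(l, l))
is never true.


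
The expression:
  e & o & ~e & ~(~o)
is never true.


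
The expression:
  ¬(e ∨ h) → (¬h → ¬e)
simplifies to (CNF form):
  True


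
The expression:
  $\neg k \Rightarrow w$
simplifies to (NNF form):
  $k \vee w$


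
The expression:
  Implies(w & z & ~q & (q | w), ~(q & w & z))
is always true.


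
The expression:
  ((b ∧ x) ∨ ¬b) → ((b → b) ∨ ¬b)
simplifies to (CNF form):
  True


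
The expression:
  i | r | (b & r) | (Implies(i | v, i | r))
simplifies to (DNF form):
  i | r | ~v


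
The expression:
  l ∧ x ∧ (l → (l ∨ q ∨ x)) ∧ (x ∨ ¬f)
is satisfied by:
  {x: True, l: True}


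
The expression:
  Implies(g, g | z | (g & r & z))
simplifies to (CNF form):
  True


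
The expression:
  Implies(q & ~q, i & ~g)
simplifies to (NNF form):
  True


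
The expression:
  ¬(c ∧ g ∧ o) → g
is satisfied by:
  {g: True}


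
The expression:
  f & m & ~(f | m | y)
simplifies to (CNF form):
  False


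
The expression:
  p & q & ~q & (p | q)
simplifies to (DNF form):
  False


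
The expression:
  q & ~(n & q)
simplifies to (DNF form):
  q & ~n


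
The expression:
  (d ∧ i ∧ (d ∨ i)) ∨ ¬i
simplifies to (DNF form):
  d ∨ ¬i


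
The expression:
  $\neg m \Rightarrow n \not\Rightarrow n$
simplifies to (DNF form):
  $m$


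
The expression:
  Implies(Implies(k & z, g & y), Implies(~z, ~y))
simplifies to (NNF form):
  z | ~y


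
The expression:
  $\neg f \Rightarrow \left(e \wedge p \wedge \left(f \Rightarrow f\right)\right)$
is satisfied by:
  {p: True, f: True, e: True}
  {p: True, f: True, e: False}
  {f: True, e: True, p: False}
  {f: True, e: False, p: False}
  {p: True, e: True, f: False}


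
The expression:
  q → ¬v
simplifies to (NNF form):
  ¬q ∨ ¬v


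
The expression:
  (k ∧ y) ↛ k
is never true.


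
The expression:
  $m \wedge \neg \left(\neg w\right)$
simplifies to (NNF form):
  $m \wedge w$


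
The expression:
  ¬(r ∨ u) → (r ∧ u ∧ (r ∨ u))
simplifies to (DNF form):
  r ∨ u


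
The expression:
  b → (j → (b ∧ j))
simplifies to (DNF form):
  True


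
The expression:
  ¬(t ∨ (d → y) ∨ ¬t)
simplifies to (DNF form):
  False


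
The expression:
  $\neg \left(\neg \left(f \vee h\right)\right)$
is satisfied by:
  {h: True, f: True}
  {h: True, f: False}
  {f: True, h: False}


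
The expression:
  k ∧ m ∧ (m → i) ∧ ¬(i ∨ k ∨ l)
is never true.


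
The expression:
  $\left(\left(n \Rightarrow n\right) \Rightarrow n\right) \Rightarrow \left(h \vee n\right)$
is always true.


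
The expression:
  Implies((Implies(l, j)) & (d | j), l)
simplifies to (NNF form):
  l | (~d & ~j)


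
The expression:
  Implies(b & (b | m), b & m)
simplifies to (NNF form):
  m | ~b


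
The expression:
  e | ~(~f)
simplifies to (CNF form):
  e | f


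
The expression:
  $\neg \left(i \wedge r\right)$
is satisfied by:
  {i: False, r: False}
  {r: True, i: False}
  {i: True, r: False}


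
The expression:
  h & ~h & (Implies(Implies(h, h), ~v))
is never true.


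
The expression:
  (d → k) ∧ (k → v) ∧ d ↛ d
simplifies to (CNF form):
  False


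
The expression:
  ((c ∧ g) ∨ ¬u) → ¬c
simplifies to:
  (u ∧ ¬g) ∨ ¬c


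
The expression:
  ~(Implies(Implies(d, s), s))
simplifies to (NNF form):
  ~d & ~s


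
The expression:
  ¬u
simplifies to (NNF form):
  ¬u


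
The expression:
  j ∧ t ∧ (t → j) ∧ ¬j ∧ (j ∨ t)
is never true.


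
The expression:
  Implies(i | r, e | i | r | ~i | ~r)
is always true.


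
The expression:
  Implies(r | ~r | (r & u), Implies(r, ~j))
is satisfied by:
  {r: False, j: False}
  {j: True, r: False}
  {r: True, j: False}


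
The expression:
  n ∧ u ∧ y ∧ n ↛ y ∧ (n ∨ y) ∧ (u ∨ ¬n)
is never true.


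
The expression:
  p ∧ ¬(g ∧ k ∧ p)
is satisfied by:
  {p: True, g: False, k: False}
  {p: True, k: True, g: False}
  {p: True, g: True, k: False}


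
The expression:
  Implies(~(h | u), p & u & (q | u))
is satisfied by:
  {u: True, h: True}
  {u: True, h: False}
  {h: True, u: False}


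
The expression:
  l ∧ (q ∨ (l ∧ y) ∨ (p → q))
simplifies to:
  l ∧ (q ∨ y ∨ ¬p)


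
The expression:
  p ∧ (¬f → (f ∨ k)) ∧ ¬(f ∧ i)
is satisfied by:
  {k: True, p: True, i: False, f: False}
  {k: True, f: True, p: True, i: False}
  {f: True, p: True, i: False, k: False}
  {k: True, p: True, i: True, f: False}


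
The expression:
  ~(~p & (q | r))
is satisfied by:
  {p: True, r: False, q: False}
  {q: True, p: True, r: False}
  {p: True, r: True, q: False}
  {q: True, p: True, r: True}
  {q: False, r: False, p: False}


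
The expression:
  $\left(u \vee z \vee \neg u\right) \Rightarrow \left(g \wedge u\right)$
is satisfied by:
  {u: True, g: True}


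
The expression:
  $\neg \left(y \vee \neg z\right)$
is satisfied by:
  {z: True, y: False}


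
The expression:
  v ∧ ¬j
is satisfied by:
  {v: True, j: False}


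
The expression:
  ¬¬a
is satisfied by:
  {a: True}


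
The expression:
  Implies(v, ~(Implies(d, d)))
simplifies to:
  ~v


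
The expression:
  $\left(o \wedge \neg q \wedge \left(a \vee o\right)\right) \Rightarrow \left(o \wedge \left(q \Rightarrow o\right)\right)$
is always true.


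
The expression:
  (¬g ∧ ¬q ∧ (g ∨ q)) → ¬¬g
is always true.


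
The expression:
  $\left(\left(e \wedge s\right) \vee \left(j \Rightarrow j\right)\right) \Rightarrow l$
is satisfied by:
  {l: True}


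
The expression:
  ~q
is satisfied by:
  {q: False}


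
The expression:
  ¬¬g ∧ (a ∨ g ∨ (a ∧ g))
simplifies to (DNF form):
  g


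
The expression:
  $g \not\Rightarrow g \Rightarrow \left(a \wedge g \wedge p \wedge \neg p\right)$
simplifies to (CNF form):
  $\text{True}$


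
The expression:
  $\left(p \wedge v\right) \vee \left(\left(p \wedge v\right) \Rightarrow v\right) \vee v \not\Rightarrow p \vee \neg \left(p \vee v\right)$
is always true.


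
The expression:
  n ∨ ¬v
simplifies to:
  n ∨ ¬v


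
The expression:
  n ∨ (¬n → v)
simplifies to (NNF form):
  n ∨ v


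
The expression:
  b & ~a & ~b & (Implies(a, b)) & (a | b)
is never true.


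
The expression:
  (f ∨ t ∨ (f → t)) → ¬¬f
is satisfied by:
  {f: True}


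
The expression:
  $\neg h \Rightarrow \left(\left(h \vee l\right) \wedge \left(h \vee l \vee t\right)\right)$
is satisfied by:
  {l: True, h: True}
  {l: True, h: False}
  {h: True, l: False}


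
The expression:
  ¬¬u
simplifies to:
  u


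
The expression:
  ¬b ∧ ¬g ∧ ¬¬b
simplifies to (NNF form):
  False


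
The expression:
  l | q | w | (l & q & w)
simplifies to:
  l | q | w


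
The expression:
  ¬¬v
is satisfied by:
  {v: True}


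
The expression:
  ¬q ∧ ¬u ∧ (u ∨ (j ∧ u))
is never true.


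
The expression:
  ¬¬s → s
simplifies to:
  True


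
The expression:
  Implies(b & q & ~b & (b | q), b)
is always true.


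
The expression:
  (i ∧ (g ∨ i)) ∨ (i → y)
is always true.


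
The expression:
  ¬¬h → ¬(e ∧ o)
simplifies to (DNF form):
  ¬e ∨ ¬h ∨ ¬o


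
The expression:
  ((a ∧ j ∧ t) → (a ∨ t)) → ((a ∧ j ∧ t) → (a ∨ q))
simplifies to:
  True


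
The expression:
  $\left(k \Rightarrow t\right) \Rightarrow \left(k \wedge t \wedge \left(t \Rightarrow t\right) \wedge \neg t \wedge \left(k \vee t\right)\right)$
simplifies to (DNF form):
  $k \wedge \neg t$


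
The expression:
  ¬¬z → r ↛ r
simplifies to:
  ¬z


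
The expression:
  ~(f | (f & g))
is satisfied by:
  {f: False}


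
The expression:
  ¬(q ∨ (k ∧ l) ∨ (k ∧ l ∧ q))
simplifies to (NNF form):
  ¬q ∧ (¬k ∨ ¬l)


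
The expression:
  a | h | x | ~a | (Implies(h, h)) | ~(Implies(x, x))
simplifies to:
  True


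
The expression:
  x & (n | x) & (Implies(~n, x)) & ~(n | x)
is never true.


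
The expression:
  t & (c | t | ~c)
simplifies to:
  t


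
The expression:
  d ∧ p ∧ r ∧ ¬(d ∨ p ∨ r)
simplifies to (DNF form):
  False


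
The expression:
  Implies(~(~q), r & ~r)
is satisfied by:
  {q: False}


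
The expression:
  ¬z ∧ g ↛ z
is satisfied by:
  {g: True, z: False}


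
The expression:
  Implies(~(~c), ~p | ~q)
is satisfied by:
  {p: False, c: False, q: False}
  {q: True, p: False, c: False}
  {c: True, p: False, q: False}
  {q: True, c: True, p: False}
  {p: True, q: False, c: False}
  {q: True, p: True, c: False}
  {c: True, p: True, q: False}


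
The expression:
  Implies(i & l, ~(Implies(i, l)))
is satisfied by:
  {l: False, i: False}
  {i: True, l: False}
  {l: True, i: False}


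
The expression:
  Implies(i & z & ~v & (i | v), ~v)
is always true.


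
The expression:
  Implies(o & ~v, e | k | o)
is always true.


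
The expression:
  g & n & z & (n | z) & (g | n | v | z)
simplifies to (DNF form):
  g & n & z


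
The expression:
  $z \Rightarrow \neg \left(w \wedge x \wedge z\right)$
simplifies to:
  $\neg w \vee \neg x \vee \neg z$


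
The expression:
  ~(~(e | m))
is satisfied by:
  {m: True, e: True}
  {m: True, e: False}
  {e: True, m: False}


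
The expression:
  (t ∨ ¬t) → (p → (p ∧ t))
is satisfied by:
  {t: True, p: False}
  {p: False, t: False}
  {p: True, t: True}


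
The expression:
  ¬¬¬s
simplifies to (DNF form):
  ¬s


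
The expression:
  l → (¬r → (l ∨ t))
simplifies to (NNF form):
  True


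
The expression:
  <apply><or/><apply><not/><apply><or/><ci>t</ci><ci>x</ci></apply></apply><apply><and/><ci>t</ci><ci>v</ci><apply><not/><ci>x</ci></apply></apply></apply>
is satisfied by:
  {v: True, x: False, t: False}
  {x: False, t: False, v: False}
  {v: True, t: True, x: False}


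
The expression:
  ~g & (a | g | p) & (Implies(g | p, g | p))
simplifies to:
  ~g & (a | p)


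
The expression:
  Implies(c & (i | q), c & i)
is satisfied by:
  {i: True, c: False, q: False}
  {c: False, q: False, i: False}
  {i: True, q: True, c: False}
  {q: True, c: False, i: False}
  {i: True, c: True, q: False}
  {c: True, i: False, q: False}
  {i: True, q: True, c: True}


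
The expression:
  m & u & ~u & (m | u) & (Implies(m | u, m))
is never true.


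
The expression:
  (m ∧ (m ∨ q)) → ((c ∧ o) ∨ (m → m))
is always true.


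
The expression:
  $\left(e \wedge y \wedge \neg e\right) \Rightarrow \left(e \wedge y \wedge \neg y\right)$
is always true.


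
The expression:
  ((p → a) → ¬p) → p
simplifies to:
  p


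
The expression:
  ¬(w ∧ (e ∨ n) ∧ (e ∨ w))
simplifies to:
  (¬e ∧ ¬n) ∨ ¬w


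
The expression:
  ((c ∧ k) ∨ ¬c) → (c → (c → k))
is always true.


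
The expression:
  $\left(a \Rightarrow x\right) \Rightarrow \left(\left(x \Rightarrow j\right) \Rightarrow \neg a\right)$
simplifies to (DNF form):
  $\neg a \vee \neg j \vee \neg x$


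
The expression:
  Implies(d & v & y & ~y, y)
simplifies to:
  True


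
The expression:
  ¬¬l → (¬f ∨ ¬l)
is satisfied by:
  {l: False, f: False}
  {f: True, l: False}
  {l: True, f: False}


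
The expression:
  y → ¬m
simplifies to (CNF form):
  ¬m ∨ ¬y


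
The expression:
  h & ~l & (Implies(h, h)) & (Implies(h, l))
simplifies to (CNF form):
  False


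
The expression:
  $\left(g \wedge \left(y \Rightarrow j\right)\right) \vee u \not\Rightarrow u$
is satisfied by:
  {j: True, g: True, y: False}
  {g: True, y: False, j: False}
  {y: True, j: True, g: True}


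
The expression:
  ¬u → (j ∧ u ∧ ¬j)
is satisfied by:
  {u: True}


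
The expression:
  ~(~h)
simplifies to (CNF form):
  h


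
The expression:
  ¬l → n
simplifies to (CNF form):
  l ∨ n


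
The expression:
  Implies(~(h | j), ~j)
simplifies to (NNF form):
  True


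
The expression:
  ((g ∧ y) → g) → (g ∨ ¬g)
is always true.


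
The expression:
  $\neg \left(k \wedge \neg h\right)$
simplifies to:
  $h \vee \neg k$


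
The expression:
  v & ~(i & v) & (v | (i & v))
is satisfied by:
  {v: True, i: False}


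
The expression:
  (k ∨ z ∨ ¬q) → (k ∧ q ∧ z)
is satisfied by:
  {q: True, z: False, k: False}
  {k: True, z: True, q: True}
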